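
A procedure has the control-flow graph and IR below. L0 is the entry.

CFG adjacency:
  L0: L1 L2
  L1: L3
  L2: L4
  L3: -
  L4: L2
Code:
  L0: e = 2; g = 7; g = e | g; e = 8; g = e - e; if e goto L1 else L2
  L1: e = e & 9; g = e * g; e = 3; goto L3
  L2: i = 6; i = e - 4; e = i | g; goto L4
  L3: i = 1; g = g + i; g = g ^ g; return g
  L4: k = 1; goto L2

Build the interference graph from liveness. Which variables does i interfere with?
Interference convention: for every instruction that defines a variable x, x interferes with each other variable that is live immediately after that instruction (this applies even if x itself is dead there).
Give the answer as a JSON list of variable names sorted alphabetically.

Answer: ["e", "g"]

Derivation:
def/use:
  L0 def {e,g} use ∅
  L1 def {e,g} use {e,g}
  L2 def {e,i} use {e,g}
  L3 def {g,i} use {g}
  L4 def {k} use ∅

Live sets:
  L0: in=∅ out={e,g}
  L1: in={e,g} out={g}
  L2: in={e,g} out={e,g}
  L3: in={g} out=∅
  L4: in={e,g} out={e,g}

Interfere edges:
  e↔{g,i,k}
  g↔{e,i,k}
  i↔{e,g}
  k↔{e,g}

N(i) = ["e", "g"]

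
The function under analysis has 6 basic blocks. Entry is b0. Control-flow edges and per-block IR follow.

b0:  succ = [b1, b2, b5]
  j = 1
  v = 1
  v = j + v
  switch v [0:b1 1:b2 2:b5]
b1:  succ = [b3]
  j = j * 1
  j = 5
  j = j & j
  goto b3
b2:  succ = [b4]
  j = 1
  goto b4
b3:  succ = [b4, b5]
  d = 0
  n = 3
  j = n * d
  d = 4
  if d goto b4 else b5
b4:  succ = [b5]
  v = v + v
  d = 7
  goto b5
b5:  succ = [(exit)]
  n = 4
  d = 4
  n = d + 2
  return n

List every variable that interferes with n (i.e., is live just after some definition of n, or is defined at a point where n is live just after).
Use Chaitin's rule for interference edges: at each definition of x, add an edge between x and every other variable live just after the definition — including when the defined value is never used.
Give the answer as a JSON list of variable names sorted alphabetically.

Block summaries:
  b0 def {j,v} use ∅
  b1 def {j} use {j}
  b2 def {j} use ∅
  b3 def {d,j,n} use ∅
  b4 def {d,v} use {v}
  b5 def {d,n} use ∅

Liveness:
  live b0: ∅→{j,v}
  live b1: {j,v}→{v}
  live b2: {v}→{v}
  live b3: {v}→{v}
  live b4: {v}→∅
  live b5: ∅→∅

Interference:
  d↔{n,v}
  j↔{v}
  n↔{d,v}
  v↔{d,j,n}

N(n) = ["d", "v"]

Answer: ["d", "v"]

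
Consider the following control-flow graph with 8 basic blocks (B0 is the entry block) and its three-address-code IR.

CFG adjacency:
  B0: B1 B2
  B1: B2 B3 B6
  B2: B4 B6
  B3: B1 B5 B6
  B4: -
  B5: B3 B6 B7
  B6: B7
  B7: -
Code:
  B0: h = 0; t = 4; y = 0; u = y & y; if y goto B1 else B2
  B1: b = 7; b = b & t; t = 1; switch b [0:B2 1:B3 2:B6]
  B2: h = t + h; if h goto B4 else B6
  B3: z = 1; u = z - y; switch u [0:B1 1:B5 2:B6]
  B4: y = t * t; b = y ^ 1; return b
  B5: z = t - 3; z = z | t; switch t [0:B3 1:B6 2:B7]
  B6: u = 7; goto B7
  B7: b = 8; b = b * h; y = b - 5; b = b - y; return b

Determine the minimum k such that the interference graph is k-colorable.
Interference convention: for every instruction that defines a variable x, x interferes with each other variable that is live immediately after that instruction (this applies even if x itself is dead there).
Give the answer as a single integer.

Answer: 4

Working:
Per-block:
  B0 def {h,t,u,y} use ∅
  B1 def {b,t} use {t}
  B2 def {h} use {h,t}
  B3 def {u,z} use {y}
  B4 def {b,y} use {t}
  B5 def {z} use {t}
  B6 def {u} use ∅
  B7 def {b,y} use {h}

Backward fixpoint:
  B0: in=∅ out={h,t,y}
  B1: in={h,t,y} out={h,t,y}
  B2: in={h,t} out={h,t}
  B3: in={h,t,y} out={h,t,y}
  B4: in={t} out=∅
  B5: in={h,t,y} out={h,t,y}
  B6: in={h} out={h}
  B7: in={h} out=∅

Interfere edges:
  b — {h,t,y}
  h — {b,t,u,y,z}
  t — {b,h,u,y,z}
  u — {h,t,y}
  y — {b,h,t,u,z}
  z — {h,t,y}

Registers:
  {b,h,t,y} pairwise interfere (4-clique) ⇒ χ ≥ 4
  4-colouring: r0={h}  r1={t}  r2={y}  r3={b,u,z}
  χ = 4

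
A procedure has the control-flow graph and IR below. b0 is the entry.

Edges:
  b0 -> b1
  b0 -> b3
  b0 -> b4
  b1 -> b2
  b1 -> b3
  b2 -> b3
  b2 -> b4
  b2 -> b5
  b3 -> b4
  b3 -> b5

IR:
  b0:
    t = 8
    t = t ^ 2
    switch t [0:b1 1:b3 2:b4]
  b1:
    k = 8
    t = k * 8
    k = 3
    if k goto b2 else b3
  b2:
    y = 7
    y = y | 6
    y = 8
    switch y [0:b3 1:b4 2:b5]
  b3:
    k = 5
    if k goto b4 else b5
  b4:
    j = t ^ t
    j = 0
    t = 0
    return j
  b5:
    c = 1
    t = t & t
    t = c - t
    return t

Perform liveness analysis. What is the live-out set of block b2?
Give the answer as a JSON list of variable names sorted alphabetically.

Answer: ["t"]

Analysis:
Per-block:
  b0: def={t} ue=∅
  b1: def={k,t} ue=∅
  b2: def={y} ue=∅
  b3: def={k} ue=∅
  b4: def={j,t} ue={t}
  b5: def={c,t} ue={t}

Backward fixpoint:
  live b0: ∅→{t}
  live b1: ∅→{t}
  live b2: {t}→{t}
  live b3: {t}→{t}
  live b4: {t}→∅
  live b5: {t}→∅

live-out(b2) = ["t"]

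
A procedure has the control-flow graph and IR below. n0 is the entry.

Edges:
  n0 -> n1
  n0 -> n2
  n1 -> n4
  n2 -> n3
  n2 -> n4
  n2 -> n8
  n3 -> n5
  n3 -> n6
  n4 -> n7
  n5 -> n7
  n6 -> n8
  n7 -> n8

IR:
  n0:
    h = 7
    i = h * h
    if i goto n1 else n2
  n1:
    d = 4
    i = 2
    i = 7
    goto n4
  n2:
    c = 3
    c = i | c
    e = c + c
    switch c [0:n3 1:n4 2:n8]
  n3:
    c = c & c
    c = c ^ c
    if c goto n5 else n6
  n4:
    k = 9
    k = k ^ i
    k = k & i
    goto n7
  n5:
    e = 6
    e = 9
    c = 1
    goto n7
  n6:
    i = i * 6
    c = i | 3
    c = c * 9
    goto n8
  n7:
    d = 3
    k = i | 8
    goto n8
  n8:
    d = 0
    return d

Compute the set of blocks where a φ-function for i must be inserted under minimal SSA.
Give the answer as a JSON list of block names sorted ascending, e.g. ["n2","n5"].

idom tree: n1←n0 n2←n0 n3←n2 n4←n0 n5←n3 n6←n3 n7←n0 n8←n0
Dom∩ at merges:
  n4: preds {n1,n2}: {n0,n1} ∩ {n0,n2} = {n0}; idom=n0
  n7: preds {n4,n5}: {n0,n4} ∩ {n0,n2,n3,n5} = {n0}; idom=n0
  n8: preds {n2,n6,n7}: {n0,n2} ∩ {n0,n2,n3,n6} ∩ {n0,n7} = {n0}; idom=n0

Frontier:
  n4←n1: walk n1 to n0
  n4←n2: walk n2 to n0
  n7←n4: walk n4 to n0
  n7←n5: walk n5→n3→n2 to n0
  n8←n2: walk n2 to n0
  n8←n6: walk n6→n3→n2 to n0
  n8←n7: walk n7 to n0
  n0: DF=∅
  n1: DF={n4}
  n2: DF={n4,n7,n8}
  n3: DF={n7,n8}
  n4: DF={n7}
  n5: DF={n7}
  n6: DF={n8}
  n7: DF={n8}
  n8: DF=∅

φ for i: defs {n0,n1,n6}
  DF⁺ = {n4,n7,n8}

Answer: ["n4", "n7", "n8"]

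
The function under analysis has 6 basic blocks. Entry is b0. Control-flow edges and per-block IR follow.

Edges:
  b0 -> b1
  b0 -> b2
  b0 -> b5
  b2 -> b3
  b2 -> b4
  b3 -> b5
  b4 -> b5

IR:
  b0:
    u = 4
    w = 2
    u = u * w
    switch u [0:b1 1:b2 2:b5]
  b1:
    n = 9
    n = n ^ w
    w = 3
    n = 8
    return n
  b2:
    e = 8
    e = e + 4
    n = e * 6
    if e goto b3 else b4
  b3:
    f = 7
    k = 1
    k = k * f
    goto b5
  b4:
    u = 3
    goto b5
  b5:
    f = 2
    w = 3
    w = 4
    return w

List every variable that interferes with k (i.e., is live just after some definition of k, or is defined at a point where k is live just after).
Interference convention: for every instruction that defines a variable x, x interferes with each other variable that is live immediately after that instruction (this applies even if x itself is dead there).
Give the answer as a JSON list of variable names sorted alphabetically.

def/use:
  b0 def {u,w} use ∅
  b1 def {n,w} use {w}
  b2 def {e,n} use ∅
  b3 def {f,k} use ∅
  b4 def {u} use ∅
  b5 def {f,w} use ∅

Live sets:
  live b0: ∅→{w}
  live b1: {w}→∅
  live b2: ∅→∅
  live b3: ∅→∅
  live b4: ∅→∅
  live b5: ∅→∅

Interfere edges:
  e↔{n}
  f↔{k}
  k↔{f}
  n↔{e,w}
  u↔{w}
  w↔{n,u}

N(k) = ["f"]

Answer: ["f"]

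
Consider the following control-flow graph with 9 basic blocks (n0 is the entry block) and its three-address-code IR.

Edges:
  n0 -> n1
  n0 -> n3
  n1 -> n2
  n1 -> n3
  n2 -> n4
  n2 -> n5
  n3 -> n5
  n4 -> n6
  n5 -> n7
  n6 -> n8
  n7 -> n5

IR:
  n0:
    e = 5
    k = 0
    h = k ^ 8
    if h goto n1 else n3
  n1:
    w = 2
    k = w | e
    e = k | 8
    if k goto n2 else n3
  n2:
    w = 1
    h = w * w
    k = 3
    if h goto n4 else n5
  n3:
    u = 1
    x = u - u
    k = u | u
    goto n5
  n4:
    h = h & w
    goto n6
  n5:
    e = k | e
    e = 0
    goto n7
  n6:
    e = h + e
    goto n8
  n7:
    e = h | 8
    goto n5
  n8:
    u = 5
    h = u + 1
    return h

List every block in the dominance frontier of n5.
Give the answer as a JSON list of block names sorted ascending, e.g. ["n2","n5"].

idom tree: n1←n0 n2←n1 n3←n0 n4←n2 n5←n0 n6←n4 n7←n5 n8←n6
Join-block Dom:
  n3: preds {n0,n1}: {n0} ∩ {n0,n1} = {n0}; idom=n0
  n5: preds {n2,n3,n7}: {n0,n1,n2} ∩ {n0,n3} ∩ {n0,n5,n7} = {n0}; idom=n0

DF walk-up:
  n3←n0: walk · to n0
  n3←n1: walk n1 to n0
  n5←n2: walk n2→n1 to n0
  n5←n3: walk n3 to n0
  n5←n7: walk n7→n5 to n0
  n0 → ∅
  n1 → {n3,n5}
  n2 → {n5}
  n3 → {n5}
  n4 → ∅
  n5 → {n5}
  n6 → ∅
  n7 → {n5}
  n8 → ∅

DF(n5) = ["n5"]

Answer: ["n5"]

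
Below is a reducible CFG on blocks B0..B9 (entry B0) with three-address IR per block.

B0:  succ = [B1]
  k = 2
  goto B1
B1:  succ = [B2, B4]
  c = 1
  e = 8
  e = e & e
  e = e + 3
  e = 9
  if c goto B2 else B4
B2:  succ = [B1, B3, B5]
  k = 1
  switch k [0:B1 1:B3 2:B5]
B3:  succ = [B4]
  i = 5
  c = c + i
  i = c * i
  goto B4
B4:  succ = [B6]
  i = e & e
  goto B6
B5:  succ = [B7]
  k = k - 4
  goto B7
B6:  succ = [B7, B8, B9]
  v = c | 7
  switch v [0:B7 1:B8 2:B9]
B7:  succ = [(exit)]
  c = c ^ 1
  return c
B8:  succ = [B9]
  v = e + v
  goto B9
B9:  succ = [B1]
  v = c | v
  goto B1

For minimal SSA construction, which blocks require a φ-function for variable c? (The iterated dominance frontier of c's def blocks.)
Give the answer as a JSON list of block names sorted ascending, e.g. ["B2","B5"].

Answer: ["B1", "B4", "B7"]

Analysis:
idom tree: B1←B0 B2←B1 B3←B2 B4←B1 B5←B2 B6←B4 B7←B1 B8←B6 B9←B6
Dom at joins:
  B1: preds {B0,B2,B9}: {B0} ∩ {B0,B1,B2} ∩ {B0,B1,B4,B6,B9} = {B0}; idom=B0
  B4: preds {B1,B3}: {B0,B1} ∩ {B0,B1,B2,B3} = {B0,B1}; idom=B1
  B7: preds {B5,B6}: {B0,B1,B2,B5} ∩ {B0,B1,B4,B6} = {B0,B1}; idom=B1
  B9: preds {B6,B8}: {B0,B1,B4,B6} ∩ {B0,B1,B4,B6,B8} = {B0,B1,B4,B6}; idom=B6

Frontier:
  B1←B0: walk · to B0
  B1←B2: walk B2→B1 to B0
  B1←B9: walk B9→B6→B4→B1 to B0
  B4←B1: walk · to B1
  B4←B3: walk B3→B2 to B1
  B7←B5: walk B5→B2 to B1
  B7←B6: walk B6→B4 to B1
  B9←B6: walk · to B6
  B9←B8: walk B8 to B6
  B0 → ∅
  B1 → {B1}
  B2 → {B1,B4,B7}
  B3 → {B4}
  B4 → {B1,B7}
  B5 → {B7}
  B6 → {B1,B7}
  B7 → ∅
  B8 → {B9}
  B9 → {B1}

φ for c: defs {B1,B3,B7}
  DF⁺ = {B1,B4,B7}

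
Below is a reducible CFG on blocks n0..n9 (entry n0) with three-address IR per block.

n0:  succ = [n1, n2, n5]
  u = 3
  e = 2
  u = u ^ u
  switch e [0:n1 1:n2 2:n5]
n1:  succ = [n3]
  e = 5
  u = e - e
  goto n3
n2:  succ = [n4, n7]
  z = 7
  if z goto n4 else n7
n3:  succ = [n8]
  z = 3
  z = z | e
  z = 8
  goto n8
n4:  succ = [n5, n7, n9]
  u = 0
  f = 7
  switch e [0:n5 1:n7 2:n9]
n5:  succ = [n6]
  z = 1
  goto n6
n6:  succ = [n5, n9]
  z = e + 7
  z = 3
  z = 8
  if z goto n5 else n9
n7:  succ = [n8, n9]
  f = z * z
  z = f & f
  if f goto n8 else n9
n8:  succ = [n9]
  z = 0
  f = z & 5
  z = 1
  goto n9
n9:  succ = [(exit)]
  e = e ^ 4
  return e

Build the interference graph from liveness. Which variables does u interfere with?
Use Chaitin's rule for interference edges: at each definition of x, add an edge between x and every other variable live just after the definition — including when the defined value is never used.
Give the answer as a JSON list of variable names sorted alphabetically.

Block summaries:
  n0: def={e,u} ue=∅
  n1: def={e,u} ue=∅
  n2: def={z} ue=∅
  n3: def={z} ue={e}
  n4: def={f,u} ue={e}
  n5: def={z} ue=∅
  n6: def={z} ue={e}
  n7: def={f,z} ue={z}
  n8: def={f,z} ue=∅
  n9: def={e} ue={e}

Backward fixpoint:
  n0: in=∅ out={e}
  n1: in=∅ out={e}
  n2: in={e} out={e,z}
  n3: in={e} out={e}
  n4: in={e,z} out={e,z}
  n5: in={e} out={e}
  n6: in={e} out={e}
  n7: in={e,z} out={e}
  n8: in={e} out={e}
  n9: in={e} out=∅

Interference:
  e: {f,u,z}
  f: {e,z}
  u: {e,z}
  z: {e,f,u}

N(u) = ["e", "z"]

Answer: ["e", "z"]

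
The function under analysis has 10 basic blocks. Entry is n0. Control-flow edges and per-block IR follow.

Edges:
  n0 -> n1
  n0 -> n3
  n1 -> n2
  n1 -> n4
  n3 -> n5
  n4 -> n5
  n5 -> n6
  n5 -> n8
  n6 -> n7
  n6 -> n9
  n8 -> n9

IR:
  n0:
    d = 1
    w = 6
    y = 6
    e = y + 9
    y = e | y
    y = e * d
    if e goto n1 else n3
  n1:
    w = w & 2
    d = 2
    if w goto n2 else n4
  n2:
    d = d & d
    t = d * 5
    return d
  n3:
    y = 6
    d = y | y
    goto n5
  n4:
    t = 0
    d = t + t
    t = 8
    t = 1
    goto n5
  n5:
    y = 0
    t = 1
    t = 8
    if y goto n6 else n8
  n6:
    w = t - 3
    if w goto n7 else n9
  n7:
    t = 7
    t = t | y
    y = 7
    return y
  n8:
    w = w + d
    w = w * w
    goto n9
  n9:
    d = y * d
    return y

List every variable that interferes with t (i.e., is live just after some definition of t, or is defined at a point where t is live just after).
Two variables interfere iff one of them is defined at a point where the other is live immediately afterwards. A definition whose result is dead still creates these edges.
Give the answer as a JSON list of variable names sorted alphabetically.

Answer: ["d", "w", "y"]

Working:
def/use:
  n0: {d,e,w,y} / ∅
  n1: {d,w} / {w}
  n2: {d,t} / {d}
  n3: {d,y} / ∅
  n4: {d,t} / ∅
  n5: {t,y} / ∅
  n6: {w} / {t}
  n7: {t,y} / {y}
  n8: {w} / {d,w}
  n9: {d} / {d,y}

Live sets:
  n0 li=∅ lo={w}
  n1 li={w} lo={d,w}
  n2 li={d} lo=∅
  n3 li={w} lo={d,w}
  n4 li={w} lo={d,w}
  n5 li={d,w} lo={d,t,w,y}
  n6 li={d,t,y} lo={d,y}
  n7 li={y} lo=∅
  n8 li={d,w,y} lo={d,y}
  n9 li={d,y} lo=∅

Conflict graph:
  d: {e,t,w,y}
  e: {d,w,y}
  t: {d,w,y}
  w: {d,e,t,y}
  y: {d,e,t,w}

N(t) = ["d", "w", "y"]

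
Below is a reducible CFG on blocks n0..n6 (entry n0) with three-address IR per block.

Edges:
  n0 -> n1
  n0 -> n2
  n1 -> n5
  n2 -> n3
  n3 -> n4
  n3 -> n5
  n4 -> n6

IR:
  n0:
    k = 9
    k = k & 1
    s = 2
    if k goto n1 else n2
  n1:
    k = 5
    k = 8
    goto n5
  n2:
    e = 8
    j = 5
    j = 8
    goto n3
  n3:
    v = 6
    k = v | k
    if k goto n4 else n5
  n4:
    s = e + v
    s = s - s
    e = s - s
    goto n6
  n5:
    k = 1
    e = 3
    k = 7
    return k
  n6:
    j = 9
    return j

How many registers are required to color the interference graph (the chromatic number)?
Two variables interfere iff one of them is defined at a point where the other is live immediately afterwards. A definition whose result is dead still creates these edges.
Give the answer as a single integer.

Answer: 3

Analysis:
Per-block:
  n0: def={k,s} ue=∅
  n1: def={k} ue=∅
  n2: def={e,j} ue=∅
  n3: def={k,v} ue={k}
  n4: def={e,s} ue={e,v}
  n5: def={e,k} ue=∅
  n6: def={j} ue=∅

Live sets:
  live n0: ∅→{k}
  live n1: ∅→∅
  live n2: {k}→{e,k}
  live n3: {e,k}→{e,v}
  live n4: {e,v}→∅
  live n5: ∅→∅
  live n6: ∅→∅

Conflict graph:
  e↔{j,k,v}
  j↔{e,k}
  k↔{e,j,s,v}
  s↔{k}
  v↔{e,k}

Colouring:
  lower bound: {e,j,k} mutually conflict ⇒ χ ≥ 3
  3-colouring: R0={k}  R1={e,s}  R2={j,v}
  χ = 3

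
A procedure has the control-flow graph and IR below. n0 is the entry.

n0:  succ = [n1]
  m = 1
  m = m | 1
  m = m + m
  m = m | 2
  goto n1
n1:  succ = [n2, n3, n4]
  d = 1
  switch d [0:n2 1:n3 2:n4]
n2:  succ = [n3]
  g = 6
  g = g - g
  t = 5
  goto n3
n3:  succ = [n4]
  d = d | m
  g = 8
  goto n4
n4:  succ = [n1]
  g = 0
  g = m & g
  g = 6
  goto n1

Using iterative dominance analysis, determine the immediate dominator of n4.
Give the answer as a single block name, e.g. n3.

Answer: n1

Derivation:
idom tree: n1←n0 n2←n1 n3←n1 n4←n1
Dom at joins:
  n1: preds {n0,n4}: {n0} ∩ {n0,n1,n4} = {n0}; idom=n0
  n3: preds {n1,n2}: {n0,n1} ∩ {n0,n1,n2} = {n0,n1}; idom=n1
  n4: preds {n1,n3}: {n0,n1} ∩ {n0,n1,n3} = {n0,n1}; idom=n1

idom(n4) = n1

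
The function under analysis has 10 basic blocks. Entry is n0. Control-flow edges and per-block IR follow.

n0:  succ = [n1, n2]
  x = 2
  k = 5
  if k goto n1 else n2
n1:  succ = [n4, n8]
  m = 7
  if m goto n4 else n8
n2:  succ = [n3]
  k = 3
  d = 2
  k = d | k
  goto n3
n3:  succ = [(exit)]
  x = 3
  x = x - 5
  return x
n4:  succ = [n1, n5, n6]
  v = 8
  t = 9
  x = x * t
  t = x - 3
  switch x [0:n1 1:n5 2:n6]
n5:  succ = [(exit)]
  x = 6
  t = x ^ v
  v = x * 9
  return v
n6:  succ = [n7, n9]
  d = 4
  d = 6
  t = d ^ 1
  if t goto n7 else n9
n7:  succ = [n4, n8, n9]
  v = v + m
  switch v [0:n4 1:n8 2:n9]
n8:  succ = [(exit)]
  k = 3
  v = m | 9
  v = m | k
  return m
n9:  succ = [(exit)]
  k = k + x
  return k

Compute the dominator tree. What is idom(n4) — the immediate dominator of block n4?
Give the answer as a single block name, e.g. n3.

Answer: n1

Analysis:
idom tree: n1←n0 n2←n0 n3←n2 n4←n1 n5←n4 n6←n4 n7←n6 n8←n1 n9←n6
Dom at joins:
  n1: preds {n0,n4}: {n0} ∩ {n0,n1,n4} = {n0}; idom=n0
  n4: preds {n1,n7}: {n0,n1} ∩ {n0,n1,n4,n6,n7} = {n0,n1}; idom=n1
  n8: preds {n1,n7}: {n0,n1} ∩ {n0,n1,n4,n6,n7} = {n0,n1}; idom=n1
  n9: preds {n6,n7}: {n0,n1,n4,n6} ∩ {n0,n1,n4,n6,n7} = {n0,n1,n4,n6}; idom=n6

idom(n4) = n1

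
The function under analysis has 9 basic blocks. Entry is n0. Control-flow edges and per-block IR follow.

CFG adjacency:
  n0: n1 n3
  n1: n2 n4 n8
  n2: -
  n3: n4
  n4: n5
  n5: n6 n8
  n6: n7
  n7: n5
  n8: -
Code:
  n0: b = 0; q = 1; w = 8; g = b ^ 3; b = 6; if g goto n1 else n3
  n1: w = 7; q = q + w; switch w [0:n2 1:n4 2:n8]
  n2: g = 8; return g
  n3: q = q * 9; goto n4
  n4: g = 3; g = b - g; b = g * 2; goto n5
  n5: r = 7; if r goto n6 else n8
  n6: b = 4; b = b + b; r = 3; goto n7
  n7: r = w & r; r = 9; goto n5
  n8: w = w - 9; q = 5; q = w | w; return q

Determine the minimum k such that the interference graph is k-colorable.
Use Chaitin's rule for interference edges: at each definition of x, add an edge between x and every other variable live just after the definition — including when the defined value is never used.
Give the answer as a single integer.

Block summaries:
  n0 def {b,g,q,w} use ∅
  n1 def {q,w} use {q}
  n2 def {g} use ∅
  n3 def {q} use {q}
  n4 def {b,g} use {b}
  n5 def {r} use ∅
  n6 def {b,r} use ∅
  n7 def {r} use {r,w}
  n8 def {q,w} use {w}

Liveness:
  n0 li=∅ lo={b,q,w}
  n1 li={b,q} lo={b,w}
  n2 li=∅ lo=∅
  n3 li={b,q,w} lo={b,w}
  n4 li={b,w} lo={w}
  n5 li={w} lo={w}
  n6 li={w} lo={r,w}
  n7 li={r,w} lo={w}
  n8 li={w} lo=∅

Conflict graph:
  b — {g,q,w}
  g — {b,q,w}
  q — {b,g,w}
  r — {w}
  w — {b,g,q,r}

Chromatic number:
  lower bound: {b,g,q,w} mutually conflict ⇒ χ ≥ 4
  4-colouring: c0={w}  c1={b,r}  c2={g}  c3={q}
  χ = 4

Answer: 4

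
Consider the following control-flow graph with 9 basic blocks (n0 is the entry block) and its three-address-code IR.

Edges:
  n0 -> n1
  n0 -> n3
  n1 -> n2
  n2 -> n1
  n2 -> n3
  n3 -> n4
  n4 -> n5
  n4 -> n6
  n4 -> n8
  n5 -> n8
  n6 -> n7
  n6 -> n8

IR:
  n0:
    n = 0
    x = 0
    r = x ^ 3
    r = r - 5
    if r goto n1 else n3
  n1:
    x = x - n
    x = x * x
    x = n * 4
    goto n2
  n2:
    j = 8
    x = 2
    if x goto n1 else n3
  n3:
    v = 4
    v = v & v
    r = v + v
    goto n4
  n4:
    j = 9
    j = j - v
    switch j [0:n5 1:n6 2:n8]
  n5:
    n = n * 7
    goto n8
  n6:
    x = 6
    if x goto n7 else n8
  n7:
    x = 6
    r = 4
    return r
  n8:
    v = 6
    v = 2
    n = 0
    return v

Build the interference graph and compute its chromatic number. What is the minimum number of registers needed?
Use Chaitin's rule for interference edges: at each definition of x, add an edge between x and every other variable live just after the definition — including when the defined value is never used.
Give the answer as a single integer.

Block summaries:
  n0: def={n,r,x} ue=∅
  n1: def={x} ue={n,x}
  n2: def={j,x} ue=∅
  n3: def={r,v} ue=∅
  n4: def={j} ue={v}
  n5: def={n} ue={n}
  n6: def={x} ue=∅
  n7: def={r,x} ue=∅
  n8: def={n,v} ue=∅

Backward fixpoint:
  n0 li=∅ lo={n,x}
  n1 li={n,x} lo={n}
  n2 li={n} lo={n,x}
  n3 li={n} lo={n,v}
  n4 li={n,v} lo={n}
  n5 li={n} lo=∅
  n6 li=∅ lo=∅
  n7 li=∅ lo=∅
  n8 li=∅ lo=∅

Interference:
  j: {n,v}
  n: {j,r,v,x}
  r: {n,v,x}
  v: {j,n,r}
  x: {n,r}

Chromatic number:
  {j,n,v} pairwise interfere (3-clique) ⇒ χ ≥ 3
  assign j→c1 n→c0 r→c1 v→c2 x→c2 — no edge inside a register ⇒ χ ≤ 3
  χ = 3

Answer: 3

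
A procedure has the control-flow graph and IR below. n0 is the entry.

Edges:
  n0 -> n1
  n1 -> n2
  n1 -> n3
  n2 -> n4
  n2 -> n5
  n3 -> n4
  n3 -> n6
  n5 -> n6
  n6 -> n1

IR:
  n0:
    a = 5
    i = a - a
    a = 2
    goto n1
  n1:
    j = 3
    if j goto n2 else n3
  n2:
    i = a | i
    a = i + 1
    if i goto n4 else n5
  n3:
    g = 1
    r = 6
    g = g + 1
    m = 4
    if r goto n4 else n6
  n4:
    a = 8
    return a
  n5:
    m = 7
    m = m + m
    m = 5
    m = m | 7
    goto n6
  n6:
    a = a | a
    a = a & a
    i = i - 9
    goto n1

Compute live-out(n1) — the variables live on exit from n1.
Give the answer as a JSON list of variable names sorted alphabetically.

Answer: ["a", "i"]

Working:
def/use:
  n0: {a,i} / ∅
  n1: {j} / ∅
  n2: {a,i} / {a,i}
  n3: {g,m,r} / ∅
  n4: {a} / ∅
  n5: {m} / ∅
  n6: {a,i} / {a,i}

Liveness:
  n0: in=∅ out={a,i}
  n1: in={a,i} out={a,i}
  n2: in={a,i} out={a,i}
  n3: in={a,i} out={a,i}
  n4: in=∅ out=∅
  n5: in={a,i} out={a,i}
  n6: in={a,i} out={a,i}

live-out(n1) = ["a", "i"]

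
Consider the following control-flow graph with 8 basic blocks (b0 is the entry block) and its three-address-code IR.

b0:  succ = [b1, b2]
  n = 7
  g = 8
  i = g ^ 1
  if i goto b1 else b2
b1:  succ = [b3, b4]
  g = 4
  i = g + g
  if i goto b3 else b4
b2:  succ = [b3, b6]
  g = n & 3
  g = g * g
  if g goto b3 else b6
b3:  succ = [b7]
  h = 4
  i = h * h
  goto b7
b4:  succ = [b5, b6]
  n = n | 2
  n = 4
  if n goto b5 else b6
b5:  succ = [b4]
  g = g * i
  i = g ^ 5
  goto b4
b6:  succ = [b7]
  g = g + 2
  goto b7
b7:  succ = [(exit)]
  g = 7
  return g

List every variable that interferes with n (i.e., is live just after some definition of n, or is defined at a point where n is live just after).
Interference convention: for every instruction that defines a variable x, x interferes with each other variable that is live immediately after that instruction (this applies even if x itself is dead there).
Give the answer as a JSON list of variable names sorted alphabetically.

Answer: ["g", "i"]

Analysis:
def/use:
  b0: {g,i,n} / ∅
  b1: {g,i} / ∅
  b2: {g} / {n}
  b3: {h,i} / ∅
  b4: {n} / {n}
  b5: {g,i} / {g,i}
  b6: {g} / {g}
  b7: {g} / ∅

Backward fixpoint:
  b0: in=∅ out={n}
  b1: in={n} out={g,i,n}
  b2: in={n} out={g}
  b3: in=∅ out=∅
  b4: in={g,i,n} out={g,i,n}
  b5: in={g,i,n} out={g,i,n}
  b6: in={g} out=∅
  b7: in=∅ out=∅

Interference:
  g — {i,n}
  h — ∅
  i — {g,n}
  n — {g,i}

N(n) = ["g", "i"]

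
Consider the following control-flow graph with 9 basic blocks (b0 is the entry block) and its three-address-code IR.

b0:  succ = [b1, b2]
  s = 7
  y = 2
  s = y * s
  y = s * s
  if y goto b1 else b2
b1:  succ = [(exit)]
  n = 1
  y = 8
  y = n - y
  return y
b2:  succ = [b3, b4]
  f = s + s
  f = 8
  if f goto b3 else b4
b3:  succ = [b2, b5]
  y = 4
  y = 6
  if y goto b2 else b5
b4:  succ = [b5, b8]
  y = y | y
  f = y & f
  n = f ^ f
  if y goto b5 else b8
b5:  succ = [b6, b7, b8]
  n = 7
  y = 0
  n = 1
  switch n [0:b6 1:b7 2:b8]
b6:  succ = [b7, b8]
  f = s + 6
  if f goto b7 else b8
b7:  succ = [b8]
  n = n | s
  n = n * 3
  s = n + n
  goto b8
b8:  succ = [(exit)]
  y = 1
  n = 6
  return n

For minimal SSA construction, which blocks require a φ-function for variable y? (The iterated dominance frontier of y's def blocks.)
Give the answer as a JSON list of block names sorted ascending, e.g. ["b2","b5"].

Answer: ["b2", "b5", "b8"]

Working:
idom tree: b1←b0 b2←b0 b3←b2 b4←b2 b5←b2 b6←b5 b7←b5 b8←b2
Join-block Dom:
  b2: preds {b0,b3}: {b0} ∩ {b0,b2,b3} = {b0}; idom=b0
  b5: preds {b3,b4}: {b0,b2,b3} ∩ {b0,b2,b4} = {b0,b2}; idom=b2
  b7: preds {b5,b6}: {b0,b2,b5} ∩ {b0,b2,b5,b6} = {b0,b2,b5}; idom=b5
  b8: preds {b4,b5,b6,b7}: {b0,b2,b4} ∩ {b0,b2,b5} ∩ {b0,b2,b5,b6} ∩ {b0,b2,b5,b7} = {b0,b2}; idom=b2

DF walk-up:
  join b2 pred b0: · stop@b0
  join b2 pred b3: b3→b2 stop@b0
  join b5 pred b3: b3 stop@b2
  join b5 pred b4: b4 stop@b2
  join b7 pred b5: · stop@b5
  join b7 pred b6: b6 stop@b5
  join b8 pred b4: b4 stop@b2
  join b8 pred b5: b5 stop@b2
  join b8 pred b6: b6→b5 stop@b2
  join b8 pred b7: b7→b5 stop@b2
  b0 → ∅
  b1 → ∅
  b2 → {b2}
  b3 → {b2,b5}
  b4 → {b5,b8}
  b5 → {b8}
  b6 → {b7,b8}
  b7 → {b8}
  b8 → ∅

φ for y: defs {b0,b1,b3,b4,b5,b8}
  DF⁺ = {b2,b5,b8}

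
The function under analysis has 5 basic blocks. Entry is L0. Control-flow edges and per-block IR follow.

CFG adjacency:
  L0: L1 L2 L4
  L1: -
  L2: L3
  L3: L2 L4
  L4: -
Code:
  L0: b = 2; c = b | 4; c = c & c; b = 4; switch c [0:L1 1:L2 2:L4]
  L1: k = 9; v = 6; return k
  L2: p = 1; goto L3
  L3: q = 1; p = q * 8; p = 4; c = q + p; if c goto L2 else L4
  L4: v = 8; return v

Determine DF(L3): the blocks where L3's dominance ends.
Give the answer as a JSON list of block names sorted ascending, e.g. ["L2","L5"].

Answer: ["L2", "L4"]

Derivation:
idom tree: L1←L0 L2←L0 L3←L2 L4←L0
Join-block Dom:
  L2: preds {L0,L3}: {L0} ∩ {L0,L2,L3} = {L0}; idom=L0
  L4: preds {L0,L3}: {L0} ∩ {L0,L2,L3} = {L0}; idom=L0

DF walk-up:
  L2←L0: walk · to L0
  L2←L3: walk L3→L2 to L0
  L4←L0: walk · to L0
  L4←L3: walk L3→L2 to L0
  L0 → ∅
  L1 → ∅
  L2 → {L2,L4}
  L3 → {L2,L4}
  L4 → ∅

DF(L3) = ["L2", "L4"]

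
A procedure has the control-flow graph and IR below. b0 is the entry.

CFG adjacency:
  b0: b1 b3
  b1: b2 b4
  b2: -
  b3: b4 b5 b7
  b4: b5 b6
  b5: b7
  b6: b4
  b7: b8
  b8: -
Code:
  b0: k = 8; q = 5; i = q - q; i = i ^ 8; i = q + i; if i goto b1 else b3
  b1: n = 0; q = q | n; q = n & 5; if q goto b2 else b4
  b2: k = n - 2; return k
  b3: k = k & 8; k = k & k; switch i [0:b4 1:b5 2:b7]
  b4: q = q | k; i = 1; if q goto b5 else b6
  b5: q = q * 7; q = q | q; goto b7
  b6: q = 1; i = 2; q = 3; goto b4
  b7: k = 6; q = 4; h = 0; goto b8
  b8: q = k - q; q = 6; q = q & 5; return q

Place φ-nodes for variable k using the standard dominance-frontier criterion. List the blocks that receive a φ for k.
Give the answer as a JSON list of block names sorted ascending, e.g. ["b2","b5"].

Answer: ["b4", "b5", "b7"]

Analysis:
idom tree: b1←b0 b2←b1 b3←b0 b4←b0 b5←b0 b6←b4 b7←b0 b8←b7
Join-block Dom:
  b4: preds {b1,b3,b6}: {b0,b1} ∩ {b0,b3} ∩ {b0,b4,b6} = {b0}; idom=b0
  b5: preds {b3,b4}: {b0,b3} ∩ {b0,b4} = {b0}; idom=b0
  b7: preds {b3,b5}: {b0,b3} ∩ {b0,b5} = {b0}; idom=b0

DF derivation:
  join b4 pred b1: b1 stop@b0
  join b4 pred b3: b3 stop@b0
  join b4 pred b6: b6→b4 stop@b0
  join b5 pred b3: b3 stop@b0
  join b5 pred b4: b4 stop@b0
  join b7 pred b3: b3 stop@b0
  join b7 pred b5: b5 stop@b0
  b0: DF=∅
  b1: DF={b4}
  b2: DF=∅
  b3: DF={b4,b5,b7}
  b4: DF={b4,b5}
  b5: DF={b7}
  b6: DF={b4}
  b7: DF=∅
  b8: DF=∅

φ for k: defs {b0,b2,b3,b7}
  DF⁺ = {b4,b5,b7}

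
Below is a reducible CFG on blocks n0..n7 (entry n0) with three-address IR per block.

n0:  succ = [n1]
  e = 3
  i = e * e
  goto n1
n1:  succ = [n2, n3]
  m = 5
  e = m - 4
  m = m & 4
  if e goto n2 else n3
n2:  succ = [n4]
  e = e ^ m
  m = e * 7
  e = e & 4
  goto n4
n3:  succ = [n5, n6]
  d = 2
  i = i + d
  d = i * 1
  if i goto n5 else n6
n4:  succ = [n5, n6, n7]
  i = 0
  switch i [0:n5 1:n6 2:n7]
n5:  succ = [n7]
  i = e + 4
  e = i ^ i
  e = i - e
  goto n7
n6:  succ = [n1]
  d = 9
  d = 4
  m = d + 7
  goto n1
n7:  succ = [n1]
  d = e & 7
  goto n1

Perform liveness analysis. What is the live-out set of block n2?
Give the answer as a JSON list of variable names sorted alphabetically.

Answer: ["e"]

Analysis:
Block summaries:
  n0: def={e,i} ue=∅
  n1: def={e,m} ue=∅
  n2: def={e,m} ue={e,m}
  n3: def={d,i} ue={i}
  n4: def={i} ue=∅
  n5: def={e,i} ue={e}
  n6: def={d,m} ue=∅
  n7: def={d} ue={e}

Liveness:
  n0 li=∅ lo={i}
  n1 li={i} lo={e,i,m}
  n2 li={e,m} lo={e}
  n3 li={e,i} lo={e,i}
  n4 li={e} lo={e,i}
  n5 li={e} lo={e,i}
  n6 li={i} lo={i}
  n7 li={e,i} lo={i}

live-out(n2) = ["e"]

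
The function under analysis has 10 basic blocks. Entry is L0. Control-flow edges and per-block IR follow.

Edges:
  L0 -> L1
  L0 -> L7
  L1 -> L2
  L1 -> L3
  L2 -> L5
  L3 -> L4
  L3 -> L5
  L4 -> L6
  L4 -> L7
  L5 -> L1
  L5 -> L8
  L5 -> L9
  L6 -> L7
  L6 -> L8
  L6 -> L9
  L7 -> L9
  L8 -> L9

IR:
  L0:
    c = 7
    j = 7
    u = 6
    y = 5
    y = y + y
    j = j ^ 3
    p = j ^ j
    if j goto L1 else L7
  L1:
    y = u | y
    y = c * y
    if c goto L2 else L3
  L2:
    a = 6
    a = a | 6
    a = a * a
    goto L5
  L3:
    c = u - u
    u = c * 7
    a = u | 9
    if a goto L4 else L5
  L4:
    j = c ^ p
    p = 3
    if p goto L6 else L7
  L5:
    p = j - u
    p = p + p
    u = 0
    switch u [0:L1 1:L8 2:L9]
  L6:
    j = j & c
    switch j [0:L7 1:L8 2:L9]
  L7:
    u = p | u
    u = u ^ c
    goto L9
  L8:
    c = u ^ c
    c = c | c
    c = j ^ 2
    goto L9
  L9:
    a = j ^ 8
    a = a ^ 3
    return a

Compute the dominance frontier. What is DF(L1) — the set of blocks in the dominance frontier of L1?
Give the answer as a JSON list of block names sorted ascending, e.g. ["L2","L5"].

Answer: ["L1", "L7", "L9"]

Analysis:
idom tree: L1←L0 L2←L1 L3←L1 L4←L3 L5←L1 L6←L4 L7←L0 L8←L1 L9←L0
Dom at joins:
  L1: preds {L0,L5}: {L0} ∩ {L0,L1,L5} = {L0}; idom=L0
  L5: preds {L2,L3}: {L0,L1,L2} ∩ {L0,L1,L3} = {L0,L1}; idom=L1
  L7: preds {L0,L4,L6}: {L0} ∩ {L0,L1,L3,L4} ∩ {L0,L1,L3,L4,L6} = {L0}; idom=L0
  L8: preds {L5,L6}: {L0,L1,L5} ∩ {L0,L1,L3,L4,L6} = {L0,L1}; idom=L1
  L9: preds {L5,L6,L7,L8}: {L0,L1,L5} ∩ {L0,L1,L3,L4,L6} ∩ {L0,L7} ∩ {L0,L1,L8} = {L0}; idom=L0

Frontier:
  join L1 pred L0: · stop@L0
  join L1 pred L5: L5→L1 stop@L0
  join L5 pred L2: L2 stop@L1
  join L5 pred L3: L3 stop@L1
  join L7 pred L0: · stop@L0
  join L7 pred L4: L4→L3→L1 stop@L0
  join L7 pred L6: L6→L4→L3→L1 stop@L0
  join L8 pred L5: L5 stop@L1
  join L8 pred L6: L6→L4→L3 stop@L1
  join L9 pred L5: L5→L1 stop@L0
  join L9 pred L6: L6→L4→L3→L1 stop@L0
  join L9 pred L7: L7 stop@L0
  join L9 pred L8: L8→L1 stop@L0
  DF(L0)=∅
  DF(L1)={L1,L7,L9}
  DF(L2)={L5}
  DF(L3)={L5,L7,L8,L9}
  DF(L4)={L7,L8,L9}
  DF(L5)={L1,L8,L9}
  DF(L6)={L7,L8,L9}
  DF(L7)={L9}
  DF(L8)={L9}
  DF(L9)=∅

DF(L1) = ["L1", "L7", "L9"]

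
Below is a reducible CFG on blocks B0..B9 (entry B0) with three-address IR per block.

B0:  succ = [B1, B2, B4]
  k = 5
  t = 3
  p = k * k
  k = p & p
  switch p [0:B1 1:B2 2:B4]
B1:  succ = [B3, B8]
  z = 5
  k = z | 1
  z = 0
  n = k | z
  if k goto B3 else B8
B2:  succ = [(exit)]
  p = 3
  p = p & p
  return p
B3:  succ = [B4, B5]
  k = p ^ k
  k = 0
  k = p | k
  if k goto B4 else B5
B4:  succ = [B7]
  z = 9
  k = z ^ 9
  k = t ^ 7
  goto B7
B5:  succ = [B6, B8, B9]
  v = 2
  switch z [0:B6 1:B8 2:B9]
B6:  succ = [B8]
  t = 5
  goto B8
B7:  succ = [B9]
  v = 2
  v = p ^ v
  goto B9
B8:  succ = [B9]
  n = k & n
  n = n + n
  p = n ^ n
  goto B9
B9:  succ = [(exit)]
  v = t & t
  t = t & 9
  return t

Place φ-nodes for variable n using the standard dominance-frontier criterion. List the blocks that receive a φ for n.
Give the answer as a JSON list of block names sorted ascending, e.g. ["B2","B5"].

idom tree: B1←B0 B2←B0 B3←B1 B4←B0 B5←B3 B6←B5 B7←B4 B8←B1 B9←B0
Join-block Dom:
  B4: preds {B0,B3}: {B0} ∩ {B0,B1,B3} = {B0}; idom=B0
  B8: preds {B1,B5,B6}: {B0,B1} ∩ {B0,B1,B3,B5} ∩ {B0,B1,B3,B5,B6} = {B0,B1}; idom=B1
  B9: preds {B5,B7,B8}: {B0,B1,B3,B5} ∩ {B0,B4,B7} ∩ {B0,B1,B8} = {B0}; idom=B0

DF derivation:
  join B4 pred B0: · stop@B0
  join B4 pred B3: B3→B1 stop@B0
  join B8 pred B1: · stop@B1
  join B8 pred B5: B5→B3 stop@B1
  join B8 pred B6: B6→B5→B3 stop@B1
  join B9 pred B5: B5→B3→B1 stop@B0
  join B9 pred B7: B7→B4 stop@B0
  join B9 pred B8: B8→B1 stop@B0
  B0 → ∅
  B1 → {B4,B9}
  B2 → ∅
  B3 → {B4,B8,B9}
  B4 → {B9}
  B5 → {B8,B9}
  B6 → {B8}
  B7 → {B9}
  B8 → {B9}
  B9 → ∅

φ for n: defs {B1,B8}
  DF⁺ = {B4,B9}

Answer: ["B4", "B9"]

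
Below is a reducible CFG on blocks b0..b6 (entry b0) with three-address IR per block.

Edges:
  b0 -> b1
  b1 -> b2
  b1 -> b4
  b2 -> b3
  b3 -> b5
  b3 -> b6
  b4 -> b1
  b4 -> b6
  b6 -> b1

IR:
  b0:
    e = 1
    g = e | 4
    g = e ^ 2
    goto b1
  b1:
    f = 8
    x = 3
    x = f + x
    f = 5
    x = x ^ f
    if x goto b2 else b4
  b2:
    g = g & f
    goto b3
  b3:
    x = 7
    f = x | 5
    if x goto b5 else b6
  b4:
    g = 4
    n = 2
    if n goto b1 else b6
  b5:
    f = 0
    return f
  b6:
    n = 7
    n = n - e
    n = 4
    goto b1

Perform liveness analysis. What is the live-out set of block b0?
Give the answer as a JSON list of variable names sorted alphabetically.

Block summaries:
  b0: def={e,g} ue=∅
  b1: def={f,x} ue=∅
  b2: def={g} ue={f,g}
  b3: def={f,x} ue=∅
  b4: def={g,n} ue=∅
  b5: def={f} ue=∅
  b6: def={n} ue={e}

Liveness:
  b0 li=∅ lo={e,g}
  b1 li={e,g} lo={e,f,g}
  b2 li={e,f,g} lo={e,g}
  b3 li={e,g} lo={e,g}
  b4 li={e} lo={e,g}
  b5 li=∅ lo=∅
  b6 li={e,g} lo={e,g}

live-out(b0) = ["e", "g"]

Answer: ["e", "g"]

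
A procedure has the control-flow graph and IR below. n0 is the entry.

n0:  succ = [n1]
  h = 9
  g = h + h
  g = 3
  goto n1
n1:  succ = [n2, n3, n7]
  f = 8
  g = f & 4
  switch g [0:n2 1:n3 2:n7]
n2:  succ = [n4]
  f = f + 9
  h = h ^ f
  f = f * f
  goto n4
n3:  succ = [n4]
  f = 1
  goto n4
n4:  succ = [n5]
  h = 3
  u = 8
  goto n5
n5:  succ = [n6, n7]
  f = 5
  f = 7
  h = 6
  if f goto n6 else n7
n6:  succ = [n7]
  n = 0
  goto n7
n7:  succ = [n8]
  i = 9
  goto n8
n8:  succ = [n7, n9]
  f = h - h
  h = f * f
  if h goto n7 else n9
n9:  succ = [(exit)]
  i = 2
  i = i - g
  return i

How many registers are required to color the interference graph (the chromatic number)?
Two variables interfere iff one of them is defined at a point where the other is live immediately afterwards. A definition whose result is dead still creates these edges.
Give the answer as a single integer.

def/use:
  n0: {g,h} / ∅
  n1: {f,g} / ∅
  n2: {f,h} / {f,h}
  n3: {f} / ∅
  n4: {h,u} / ∅
  n5: {f,h} / ∅
  n6: {n} / ∅
  n7: {i} / ∅
  n8: {f,h} / {h}
  n9: {i} / {g}

Live sets:
  n0 li=∅ lo={h}
  n1 li={h} lo={f,g,h}
  n2 li={f,g,h} lo={g}
  n3 li={g} lo={g}
  n4 li={g} lo={g}
  n5 li={g} lo={g,h}
  n6 li={g,h} lo={g,h}
  n7 li={g,h} lo={g,h}
  n8 li={g,h} lo={g,h}
  n9 li={g} lo=∅

Interfere edges:
  f — {g,h}
  g — {f,h,i,n,u}
  h — {f,g,i,n}
  i — {g,h}
  n — {g,h}
  u — {g}

Colouring:
  clique {f,g,h} ⇒ need ≥ 3
  assign f→r2 g→r0 h→r1 i→r2 n→r2 u→r1 — no edge inside a register ⇒ χ ≤ 3
  χ = 3

Answer: 3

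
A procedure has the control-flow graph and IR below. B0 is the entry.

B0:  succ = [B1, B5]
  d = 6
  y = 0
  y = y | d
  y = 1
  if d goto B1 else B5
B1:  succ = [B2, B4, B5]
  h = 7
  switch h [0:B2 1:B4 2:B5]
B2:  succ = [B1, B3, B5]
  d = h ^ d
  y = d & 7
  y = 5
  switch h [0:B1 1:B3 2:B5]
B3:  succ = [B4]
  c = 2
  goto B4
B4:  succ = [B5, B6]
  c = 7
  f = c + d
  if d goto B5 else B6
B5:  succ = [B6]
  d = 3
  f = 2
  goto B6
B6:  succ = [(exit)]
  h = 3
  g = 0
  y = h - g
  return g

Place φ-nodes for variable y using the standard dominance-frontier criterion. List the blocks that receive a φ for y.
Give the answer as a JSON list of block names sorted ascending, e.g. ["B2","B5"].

Answer: ["B1", "B4", "B5", "B6"]

Working:
idom tree: B1←B0 B2←B1 B3←B2 B4←B1 B5←B0 B6←B0
Dom at joins:
  B1: preds {B0,B2}: {B0} ∩ {B0,B1,B2} = {B0}; idom=B0
  B4: preds {B1,B3}: {B0,B1} ∩ {B0,B1,B2,B3} = {B0,B1}; idom=B1
  B5: preds {B0,B1,B2,B4}: {B0} ∩ {B0,B1} ∩ {B0,B1,B2} ∩ {B0,B1,B4} = {B0}; idom=B0
  B6: preds {B4,B5}: {B0,B1,B4} ∩ {B0,B5} = {B0}; idom=B0

DF derivation:
  join B1 pred B0: · stop@B0
  join B1 pred B2: B2→B1 stop@B0
  join B4 pred B1: · stop@B1
  join B4 pred B3: B3→B2 stop@B1
  join B5 pred B0: · stop@B0
  join B5 pred B1: B1 stop@B0
  join B5 pred B2: B2→B1 stop@B0
  join B5 pred B4: B4→B1 stop@B0
  join B6 pred B4: B4→B1 stop@B0
  join B6 pred B5: B5 stop@B0
  B0: DF=∅
  B1: DF={B1,B5,B6}
  B2: DF={B1,B4,B5}
  B3: DF={B4}
  B4: DF={B5,B6}
  B5: DF={B6}
  B6: DF=∅

φ for y: defs {B0,B2,B6}
  DF⁺ = {B1,B4,B5,B6}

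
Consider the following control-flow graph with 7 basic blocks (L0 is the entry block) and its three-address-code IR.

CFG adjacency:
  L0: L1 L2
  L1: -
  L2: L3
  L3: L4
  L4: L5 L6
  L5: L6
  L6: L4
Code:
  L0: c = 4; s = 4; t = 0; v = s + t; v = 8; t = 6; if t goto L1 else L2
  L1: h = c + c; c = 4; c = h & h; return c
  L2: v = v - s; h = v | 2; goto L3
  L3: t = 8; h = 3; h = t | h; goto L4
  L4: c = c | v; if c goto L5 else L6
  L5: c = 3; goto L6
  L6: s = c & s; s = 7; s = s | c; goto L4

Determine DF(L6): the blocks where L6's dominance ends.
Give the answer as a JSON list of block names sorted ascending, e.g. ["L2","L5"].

Answer: ["L4"]

Working:
idom tree: L1←L0 L2←L0 L3←L2 L4←L3 L5←L4 L6←L4
Join-block Dom:
  L4: preds {L3,L6}: {L0,L2,L3} ∩ {L0,L2,L3,L4,L6} = {L0,L2,L3}; idom=L3
  L6: preds {L4,L5}: {L0,L2,L3,L4} ∩ {L0,L2,L3,L4,L5} = {L0,L2,L3,L4}; idom=L4

Frontier:
  join L4 pred L3: · stop@L3
  join L4 pred L6: L6→L4 stop@L3
  join L6 pred L4: · stop@L4
  join L6 pred L5: L5 stop@L4
  L0: DF=∅
  L1: DF=∅
  L2: DF=∅
  L3: DF=∅
  L4: DF={L4}
  L5: DF={L6}
  L6: DF={L4}

DF(L6) = ["L4"]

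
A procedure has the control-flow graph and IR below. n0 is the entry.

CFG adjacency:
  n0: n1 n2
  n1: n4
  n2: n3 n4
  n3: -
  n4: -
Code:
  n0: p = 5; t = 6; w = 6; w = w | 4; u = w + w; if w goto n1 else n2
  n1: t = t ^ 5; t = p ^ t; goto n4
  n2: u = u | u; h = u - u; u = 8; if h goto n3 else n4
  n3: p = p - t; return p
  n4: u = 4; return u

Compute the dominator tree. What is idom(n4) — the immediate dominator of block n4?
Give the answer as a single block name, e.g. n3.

Answer: n0

Derivation:
idom tree: n1←n0 n2←n0 n3←n2 n4←n0
Join-block Dom:
  n4: preds {n1,n2}: {n0,n1} ∩ {n0,n2} = {n0}; idom=n0

idom(n4) = n0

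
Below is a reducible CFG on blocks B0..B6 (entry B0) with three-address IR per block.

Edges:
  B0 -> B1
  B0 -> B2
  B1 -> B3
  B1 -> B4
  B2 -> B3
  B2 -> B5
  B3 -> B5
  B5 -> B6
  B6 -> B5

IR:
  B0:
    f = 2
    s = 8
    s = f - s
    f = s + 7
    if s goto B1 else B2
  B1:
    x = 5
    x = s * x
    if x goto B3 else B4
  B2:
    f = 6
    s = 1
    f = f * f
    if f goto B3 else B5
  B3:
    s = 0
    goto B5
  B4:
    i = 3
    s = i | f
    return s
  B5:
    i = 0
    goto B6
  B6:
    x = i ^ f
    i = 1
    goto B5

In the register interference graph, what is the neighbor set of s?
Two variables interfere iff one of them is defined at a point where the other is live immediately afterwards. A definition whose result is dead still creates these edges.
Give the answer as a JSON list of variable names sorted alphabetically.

Answer: ["f", "x"]

Analysis:
Block summaries:
  B0: def={f,s} ue=∅
  B1: def={x} ue={s}
  B2: def={f,s} ue=∅
  B3: def={s} ue=∅
  B4: def={i,s} ue={f}
  B5: def={i} ue=∅
  B6: def={i,x} ue={f,i}

Liveness:
  B0 li=∅ lo={f,s}
  B1 li={f,s} lo={f}
  B2 li=∅ lo={f}
  B3 li={f} lo={f}
  B4 li={f} lo=∅
  B5 li={f} lo={f,i}
  B6 li={f,i} lo={f}

Interference:
  f — {i,s,x}
  i — {f}
  s — {f,x}
  x — {f,s}

N(s) = ["f", "x"]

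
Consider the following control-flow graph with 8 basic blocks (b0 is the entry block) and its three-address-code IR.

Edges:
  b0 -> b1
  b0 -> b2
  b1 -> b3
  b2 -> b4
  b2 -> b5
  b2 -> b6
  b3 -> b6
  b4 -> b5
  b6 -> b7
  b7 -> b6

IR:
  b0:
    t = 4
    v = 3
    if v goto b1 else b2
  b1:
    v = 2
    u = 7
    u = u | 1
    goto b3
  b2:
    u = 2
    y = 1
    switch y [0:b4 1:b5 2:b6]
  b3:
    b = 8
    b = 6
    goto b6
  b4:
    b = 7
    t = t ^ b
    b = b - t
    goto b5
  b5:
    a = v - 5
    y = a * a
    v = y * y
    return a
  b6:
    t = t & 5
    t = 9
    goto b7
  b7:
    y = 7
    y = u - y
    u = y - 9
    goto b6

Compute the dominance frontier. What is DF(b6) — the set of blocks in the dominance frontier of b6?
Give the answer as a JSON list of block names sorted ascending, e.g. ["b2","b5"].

idom tree: b1←b0 b2←b0 b3←b1 b4←b2 b5←b2 b6←b0 b7←b6
Dom∩ at merges:
  b5: preds {b2,b4}: {b0,b2} ∩ {b0,b2,b4} = {b0,b2}; idom=b2
  b6: preds {b2,b3,b7}: {b0,b2} ∩ {b0,b1,b3} ∩ {b0,b6,b7} = {b0}; idom=b0

DF walk-up:
  join b5 pred b2: · stop@b2
  join b5 pred b4: b4 stop@b2
  join b6 pred b2: b2 stop@b0
  join b6 pred b3: b3→b1 stop@b0
  join b6 pred b7: b7→b6 stop@b0
  b0 → ∅
  b1 → {b6}
  b2 → {b6}
  b3 → {b6}
  b4 → {b5}
  b5 → ∅
  b6 → {b6}
  b7 → {b6}

DF(b6) = ["b6"]

Answer: ["b6"]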